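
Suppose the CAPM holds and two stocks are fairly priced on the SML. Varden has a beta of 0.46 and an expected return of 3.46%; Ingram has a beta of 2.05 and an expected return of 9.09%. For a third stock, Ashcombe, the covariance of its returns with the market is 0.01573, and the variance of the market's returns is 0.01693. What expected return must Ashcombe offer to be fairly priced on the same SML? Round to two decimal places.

MRP = (9.09% − 3.46%) / (2.05 − 0.46) = 3.5409%
R_f = 3.46% − 0.46 × 3.5409% = 1.8312%
β_Ashcombe = Cov / Var(R_m) = 0.01573 / 0.01693 = 0.9291
E(R_Ashcombe) = R_f + β × MRP = 1.8312% + 0.9291 × 3.5409% = 5.12%

5.12%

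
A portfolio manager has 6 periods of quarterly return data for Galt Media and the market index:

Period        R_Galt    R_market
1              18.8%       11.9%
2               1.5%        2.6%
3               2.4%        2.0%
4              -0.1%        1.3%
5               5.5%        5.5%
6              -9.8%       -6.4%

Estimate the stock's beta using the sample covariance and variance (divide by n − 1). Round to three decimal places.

Mean R_i = (18.8 + 1.5 + 2.4 − 0.1 + 5.5 − 9.8) / 6 = 3.0500%
Mean R_m = (11.9 + 2.6 + 2.0 + 1.3 + 5.5 − 6.4) / 6 = 2.8167%
Σ(R_i − R̄_i)(R_m − R̄_m) = 273.7150  ⇒  Cov = 273.7150 / 5 = 54.7430
Σ(R_m − R̄_m)² = 177.6683  ⇒  Var(R_m) = 177.6683 / 5 = 35.5337
β = Cov / Var(R_m) = 54.7430 / 35.5337 = 1.5406

1.541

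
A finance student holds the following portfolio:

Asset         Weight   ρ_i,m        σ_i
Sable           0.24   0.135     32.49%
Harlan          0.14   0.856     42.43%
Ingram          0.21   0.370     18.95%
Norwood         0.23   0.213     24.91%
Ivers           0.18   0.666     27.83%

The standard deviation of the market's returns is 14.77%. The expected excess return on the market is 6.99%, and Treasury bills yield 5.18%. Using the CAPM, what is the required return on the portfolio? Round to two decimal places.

10.94%

β_Sable = 0.135 × 32.49% / 14.77% = 0.2970
β_Harlan = 0.856 × 42.43% / 14.77% = 2.4590
β_Ingram = 0.370 × 18.95% / 14.77% = 0.4747
β_Norwood = 0.213 × 24.91% / 14.77% = 0.3592
β_Ivers = 0.666 × 27.83% / 14.77% = 1.2549
β_P = Σ w_i β_i = 0.24×0.2970 + 0.14×2.4590 + 0.21×0.4747 + 0.23×0.3592 + 0.18×1.2549 = 0.8237
E(R_P) = R_f + β_P × MRP = 5.18% + 0.8237 × 6.99% = 10.94%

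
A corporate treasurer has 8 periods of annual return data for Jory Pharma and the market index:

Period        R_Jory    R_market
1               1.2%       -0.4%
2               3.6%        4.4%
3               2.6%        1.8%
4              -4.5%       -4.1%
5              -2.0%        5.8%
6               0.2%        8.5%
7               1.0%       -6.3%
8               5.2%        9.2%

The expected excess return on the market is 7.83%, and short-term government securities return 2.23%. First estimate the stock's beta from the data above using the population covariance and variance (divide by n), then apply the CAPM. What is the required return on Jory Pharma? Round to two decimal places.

Mean R_i = (1.2 + 3.6 + 2.6 − 4.5 − 2.0 + 0.2 + 1.0 + 5.2) / 8 = 0.9125%
Mean R_m = (-0.4 + 4.4 + 1.8 − 4.1 + 5.8 + 8.5 − 6.3 + 9.2) / 8 = 2.3625%
Σ(R_i − R̄_i)(R_m − R̄_m) = 52.8838  ⇒  Cov = 52.8838 / 8 = 6.6105
Σ(R_m − R̄_m)² = 225.1388  ⇒  Var(R_m) = 225.1388 / 8 = 28.1424
β = Cov / Var(R_m) = 6.6105 / 28.1424 = 0.2349
E(R) = R_f + β × MRP = 2.23% + 0.2349 × 7.83% = 4.07%

4.07%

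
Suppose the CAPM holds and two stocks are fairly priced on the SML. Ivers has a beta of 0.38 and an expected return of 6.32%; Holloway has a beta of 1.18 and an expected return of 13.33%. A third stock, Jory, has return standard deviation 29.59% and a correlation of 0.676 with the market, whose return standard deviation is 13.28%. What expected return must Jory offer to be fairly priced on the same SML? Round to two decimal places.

MRP = (13.33% − 6.32%) / (1.18 − 0.38) = 8.7625%
R_f = 6.32% − 0.38 × 8.7625% = 2.9903%
β_Jory = ρ·σ_i/σ_m = 0.676 × 29.59 / 13.28 = 1.5062
E(R_Jory) = R_f + β × MRP = 2.9903% + 1.5062 × 8.7625% = 16.19%

16.19%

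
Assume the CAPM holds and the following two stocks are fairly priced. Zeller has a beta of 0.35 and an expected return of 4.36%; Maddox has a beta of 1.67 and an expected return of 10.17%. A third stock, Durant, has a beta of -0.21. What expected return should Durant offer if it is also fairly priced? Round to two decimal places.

MRP (SML slope) = (10.17% − 4.36%) / (1.67 − 0.35) = 5.81% / 1.32 = 4.4015%
R_f (intercept) = 4.36% − 0.35 × 4.4015% = 2.8195%
E(R_Durant) = R_f + β × MRP = 2.8195% + -0.21 × 4.4015% = 1.90%

1.90%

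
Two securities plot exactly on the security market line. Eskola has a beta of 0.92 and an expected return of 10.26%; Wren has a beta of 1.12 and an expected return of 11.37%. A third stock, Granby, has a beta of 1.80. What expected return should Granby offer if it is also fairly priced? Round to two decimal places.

MRP (SML slope) = (11.37% − 10.26%) / (1.12 − 0.92) = 1.11% / 0.20 = 5.5500%
R_f (intercept) = 10.26% − 0.92 × 5.5500% = 5.1540%
E(R_Granby) = R_f + β × MRP = 5.1540% + 1.80 × 5.5500% = 15.14%

15.14%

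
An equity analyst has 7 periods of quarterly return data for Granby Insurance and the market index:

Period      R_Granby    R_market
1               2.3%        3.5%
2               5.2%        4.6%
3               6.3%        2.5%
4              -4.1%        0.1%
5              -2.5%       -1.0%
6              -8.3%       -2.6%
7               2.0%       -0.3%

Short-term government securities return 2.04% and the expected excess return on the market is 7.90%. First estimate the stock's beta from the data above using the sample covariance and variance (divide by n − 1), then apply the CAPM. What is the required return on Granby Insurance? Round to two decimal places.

15.54%

Mean R_i = (2.3 + 5.2 + 6.3 − 4.1 − 2.5 − 8.3 + 2.0) / 7 = 0.1286%
Mean R_m = (3.5 + 4.6 + 2.5 + 0.1 − 1.0 − 2.6 − 0.3) / 7 = 0.9714%
Σ(R_i − R̄_i)(R_m − R̄_m) = 69.9157  ⇒  Cov = 69.9157 / 6 = 11.6526
Σ(R_m − R̄_m)² = 40.9143  ⇒  Var(R_m) = 40.9143 / 6 = 6.8191
β = Cov / Var(R_m) = 11.6526 / 6.8191 = 1.7088
E(R) = R_f + β × MRP = 2.04% + 1.7088 × 7.90% = 15.54%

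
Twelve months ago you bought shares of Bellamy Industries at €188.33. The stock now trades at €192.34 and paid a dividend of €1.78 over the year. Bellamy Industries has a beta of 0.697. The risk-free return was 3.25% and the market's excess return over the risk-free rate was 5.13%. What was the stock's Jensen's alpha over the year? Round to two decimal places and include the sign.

-3.75%

Realised HPR = (P1 + D1 − P0) / P0 = (192.34 + 1.78 − 188.33) / 188.33 = 5.79 / 188.33 = 3.0744%
CAPM required = R_f + β·MRP = 3.25% + 0.697 × 5.13% = 6.82561%
α = realised − required = 3.0744% − 6.82561% = -3.75%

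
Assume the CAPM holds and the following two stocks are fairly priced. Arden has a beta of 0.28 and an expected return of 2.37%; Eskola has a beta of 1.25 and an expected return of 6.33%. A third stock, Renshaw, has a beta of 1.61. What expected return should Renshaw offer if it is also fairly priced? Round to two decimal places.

MRP (SML slope) = (6.33% − 2.37%) / (1.25 − 0.28) = 3.96% / 0.97 = 4.0825%
R_f (intercept) = 2.37% − 0.28 × 4.0825% = 1.2269%
E(R_Renshaw) = R_f + β × MRP = 1.2269% + 1.61 × 4.0825% = 7.80%

7.80%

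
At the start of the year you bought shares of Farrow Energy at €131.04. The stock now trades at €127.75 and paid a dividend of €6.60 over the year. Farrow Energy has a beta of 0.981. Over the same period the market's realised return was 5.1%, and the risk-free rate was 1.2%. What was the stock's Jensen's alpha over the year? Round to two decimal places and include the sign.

-2.50%

Realised HPR = (P1 + D1 − P0) / P0 = (127.75 + 6.60 − 131.04) / 131.04 = 3.31 / 131.04 = 2.5259%
MRP = 5.1% − 1.2% = 3.90%
CAPM required = R_f + β·MRP = 1.2% + 0.981 × 3.9% = 5.0259%
α = realised − required = 2.5259% − 5.0259% = -2.50%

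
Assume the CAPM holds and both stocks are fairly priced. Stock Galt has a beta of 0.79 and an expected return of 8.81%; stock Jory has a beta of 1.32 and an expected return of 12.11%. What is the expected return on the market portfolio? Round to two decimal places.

10.12%

Both satisfy E(R) = R_f + β·MRP, so the slope of the SML is
MRP = (12.11% − 8.81%) / (1.32 − 0.79) = 3.30% / 0.53 = 6.2264%
R_f = E(R_Galt) − β_Galt·MRP = 8.81% − 0.79 × 6.2264% = 3.8911%
E(R_m) = R_f + MRP = 3.8911% + 6.2264% = 10.12%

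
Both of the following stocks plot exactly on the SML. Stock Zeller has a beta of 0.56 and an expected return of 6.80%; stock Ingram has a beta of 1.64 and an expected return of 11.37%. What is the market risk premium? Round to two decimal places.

Both satisfy E(R) = R_f + β·MRP, so the slope of the SML is
MRP = (11.37% − 6.80%) / (1.64 − 0.56) = 4.57% / 1.08 = 4.2315%

4.23%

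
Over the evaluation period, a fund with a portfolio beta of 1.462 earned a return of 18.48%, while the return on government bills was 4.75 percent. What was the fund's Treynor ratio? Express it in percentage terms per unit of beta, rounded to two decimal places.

9.39%

Treynor = (R_P − R_f) / β_P = (18.48% − 4.75%) / 1.4620 = 13.73% / 1.4620 = 9.39%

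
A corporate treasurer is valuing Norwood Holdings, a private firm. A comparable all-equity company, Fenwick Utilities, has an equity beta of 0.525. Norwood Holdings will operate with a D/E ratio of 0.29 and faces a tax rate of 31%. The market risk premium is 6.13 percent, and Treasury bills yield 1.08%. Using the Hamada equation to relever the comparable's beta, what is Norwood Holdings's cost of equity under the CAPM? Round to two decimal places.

β_L = β_U × [1 + (1 − t)(D/E)] = 0.525 × [1 + (1 − 0.31) × 0.29]
    = 0.525 × [1 + 0.69 × 0.29] = 0.525 × 1.2001 = 0.6301
E(R) = R_f + β_L × MRP = 1.08% + 0.6301 × 6.13% = 4.94%

4.94%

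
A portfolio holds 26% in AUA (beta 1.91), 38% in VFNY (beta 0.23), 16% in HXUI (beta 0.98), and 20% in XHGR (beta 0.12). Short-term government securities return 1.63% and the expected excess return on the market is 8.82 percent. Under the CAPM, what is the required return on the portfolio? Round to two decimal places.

β_P = Σ w_i β_i = 0.26×1.91 + 0.38×0.23 + 0.16×0.98 + 0.20×0.12 = 0.7648
E(R_P) = R_f + β_P × MRP = 1.63% + 0.7648 × 8.82% = 8.38%

8.38%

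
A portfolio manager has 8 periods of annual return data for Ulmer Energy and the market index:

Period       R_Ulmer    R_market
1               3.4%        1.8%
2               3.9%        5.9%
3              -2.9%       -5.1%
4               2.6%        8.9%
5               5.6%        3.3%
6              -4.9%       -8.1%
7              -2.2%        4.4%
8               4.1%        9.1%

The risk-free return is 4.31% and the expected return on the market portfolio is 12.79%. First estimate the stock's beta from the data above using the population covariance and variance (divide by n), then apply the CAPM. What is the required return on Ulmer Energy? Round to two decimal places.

Mean R_i = (3.4 + 3.9 − 2.9 + 2.6 + 5.6 − 4.9 − 2.2 + 4.1) / 8 = 1.2000%
Mean R_m = (1.8 + 5.9 − 5.1 + 8.9 + 3.3 − 8.1 + 4.4 + 9.1) / 8 = 2.5250%
Σ(R_i − R̄_i)(R_m − R̄_m) = 128.6200  ⇒  Cov = 128.6200 / 8 = 16.0775
Σ(R_m − R̄_m)² = 270.9350  ⇒  Var(R_m) = 270.9350 / 8 = 33.8669
β = Cov / Var(R_m) = 16.0775 / 33.8669 = 0.4747
MRP = 12.79% − 4.31% = 8.48%
E(R) = R_f + β × MRP = 4.31% + 0.4747 × 8.48% = 8.34%

8.34%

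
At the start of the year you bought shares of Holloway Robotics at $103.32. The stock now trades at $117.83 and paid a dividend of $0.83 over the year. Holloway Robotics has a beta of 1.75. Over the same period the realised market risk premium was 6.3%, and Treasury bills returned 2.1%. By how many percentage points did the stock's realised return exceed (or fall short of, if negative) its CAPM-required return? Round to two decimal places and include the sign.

+1.72%

Realised HPR = (P1 + D1 − P0) / P0 = (117.83 + 0.83 − 103.32) / 103.32 = 15.34 / 103.32 = 14.8471%
CAPM required = R_f + β·MRP = 2.1% + 1.75 × 6.3% = 13.1250%
α = realised − required = 14.8471% − 13.1250% = +1.72%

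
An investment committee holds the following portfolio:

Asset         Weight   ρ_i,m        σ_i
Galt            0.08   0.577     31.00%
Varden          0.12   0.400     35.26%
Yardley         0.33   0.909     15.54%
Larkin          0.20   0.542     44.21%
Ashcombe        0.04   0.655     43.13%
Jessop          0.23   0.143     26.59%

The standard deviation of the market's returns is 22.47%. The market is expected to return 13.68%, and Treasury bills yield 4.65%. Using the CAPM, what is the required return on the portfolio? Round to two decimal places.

β_Galt = 0.577 × 31.00% / 22.47% = 0.7960
β_Varden = 0.400 × 35.26% / 22.47% = 0.6277
β_Yardley = 0.909 × 15.54% / 22.47% = 0.6287
β_Larkin = 0.542 × 44.21% / 22.47% = 1.0664
β_Ashcombe = 0.655 × 43.13% / 22.47% = 1.2572
β_Jessop = 0.143 × 26.59% / 22.47% = 0.1692
β_P = Σ w_i β_i = 0.08×0.7960 + 0.12×0.6277 + 0.33×0.6287 + 0.20×1.0664 + 0.04×1.2572 + 0.23×0.1692 = 0.6490
MRP = 13.68% − 4.65% = 9.03%
E(R_P) = R_f + β_P × MRP = 4.65% + 0.6490 × 9.03% = 10.51%

10.51%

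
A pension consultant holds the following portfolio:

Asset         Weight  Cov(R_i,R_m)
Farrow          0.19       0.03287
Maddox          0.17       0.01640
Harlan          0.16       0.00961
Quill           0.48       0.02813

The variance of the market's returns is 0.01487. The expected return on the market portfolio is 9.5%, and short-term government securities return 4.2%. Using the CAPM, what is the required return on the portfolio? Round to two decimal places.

β_Farrow = 0.03287 / 0.01487 = 2.2105
β_Maddox = 0.01640 / 0.01487 = 1.1029
β_Harlan = 0.00961 / 0.01487 = 0.6463
β_Quill = 0.02813 / 0.01487 = 1.8917
β_P = Σ w_i β_i = 0.19×2.2105 + 0.17×1.1029 + 0.16×0.6463 + 0.48×1.8917 = 1.6189
MRP = 9.5% − 4.2% = 5.30%
E(R_P) = R_f + β_P × MRP = 4.2% + 1.6189 × 5.3% = 12.78%

12.78%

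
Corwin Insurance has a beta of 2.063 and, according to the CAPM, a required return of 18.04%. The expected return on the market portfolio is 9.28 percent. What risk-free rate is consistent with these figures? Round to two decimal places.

1.04%

E(R) = R_f + β(E(R_m) − R_f) = R_f(1 − β) + β·E(R_m)
18.04% = R_f × (1 − 2.063) + 2.063 × 9.28%
18.04% = R_f × -1.063 + 19.14464%
R_f = (18.04% − 19.14464%) / -1.063 = 1.04%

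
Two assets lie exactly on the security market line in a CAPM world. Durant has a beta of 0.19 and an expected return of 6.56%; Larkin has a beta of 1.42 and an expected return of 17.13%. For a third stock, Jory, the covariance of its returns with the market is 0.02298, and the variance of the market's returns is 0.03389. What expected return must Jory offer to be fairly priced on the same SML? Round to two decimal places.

10.75%

MRP = (17.13% − 6.56%) / (1.42 − 0.19) = 8.5935%
R_f = 6.56% − 0.19 × 8.5935% = 4.9272%
β_Jory = Cov / Var(R_m) = 0.02298 / 0.03389 = 0.6781
E(R_Jory) = R_f + β × MRP = 4.9272% + 0.6781 × 8.5935% = 10.75%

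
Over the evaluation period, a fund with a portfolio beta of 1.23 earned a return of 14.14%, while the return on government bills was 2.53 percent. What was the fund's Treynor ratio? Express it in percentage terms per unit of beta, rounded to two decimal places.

Treynor = (R_P − R_f) / β_P = (14.14% − 2.53%) / 1.2300 = 11.61% / 1.2300 = 9.44%

9.44%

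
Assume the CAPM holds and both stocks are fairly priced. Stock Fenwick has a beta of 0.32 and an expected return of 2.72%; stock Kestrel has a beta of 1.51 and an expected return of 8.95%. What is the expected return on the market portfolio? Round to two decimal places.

Both satisfy E(R) = R_f + β·MRP, so the slope of the SML is
MRP = (8.95% − 2.72%) / (1.51 − 0.32) = 6.23% / 1.19 = 5.2353%
R_f = E(R_Fenwick) − β_Fenwick·MRP = 2.72% − 0.32 × 5.2353% = 1.0447%
E(R_m) = R_f + MRP = 1.0447% + 5.2353% = 6.28%

6.28%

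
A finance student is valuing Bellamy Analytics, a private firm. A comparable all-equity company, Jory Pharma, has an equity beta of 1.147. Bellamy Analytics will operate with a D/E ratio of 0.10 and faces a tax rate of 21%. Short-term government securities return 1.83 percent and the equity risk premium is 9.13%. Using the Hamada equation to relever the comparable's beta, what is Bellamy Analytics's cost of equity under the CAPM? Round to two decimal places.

13.13%

β_L = β_U × [1 + (1 − t)(D/E)] = 1.147 × [1 + (1 − 0.21) × 0.10]
    = 1.147 × [1 + 0.79 × 0.10] = 1.147 × 1.0790 = 1.2376
E(R) = R_f + β_L × MRP = 1.83% + 1.2376 × 9.13% = 13.13%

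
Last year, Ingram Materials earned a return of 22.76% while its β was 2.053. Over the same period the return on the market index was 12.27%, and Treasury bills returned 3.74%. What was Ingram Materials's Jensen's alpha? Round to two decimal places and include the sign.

Market excess return = 12.27% − 3.74% = 8.53%
CAPM benchmark = R_f + β(R_m − R_f) = 3.74% + 2.053 × 8.53% = 21.25209%
α = actual − benchmark = 22.76% − 21.25209% = +1.51%

+1.51%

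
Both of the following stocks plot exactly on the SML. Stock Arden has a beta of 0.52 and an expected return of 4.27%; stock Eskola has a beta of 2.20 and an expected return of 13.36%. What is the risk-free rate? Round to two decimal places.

1.46%

Both satisfy E(R) = R_f + β·MRP, so the slope of the SML is
MRP = (13.36% − 4.27%) / (2.20 − 0.52) = 9.09% / 1.68 = 5.4107%
R_f = E(R_Arden) − β_Arden·MRP = 4.27% − 0.52 × 5.4107% = 1.4564%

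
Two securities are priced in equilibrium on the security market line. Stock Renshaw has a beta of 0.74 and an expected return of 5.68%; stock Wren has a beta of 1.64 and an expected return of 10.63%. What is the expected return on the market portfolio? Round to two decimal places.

Both satisfy E(R) = R_f + β·MRP, so the slope of the SML is
MRP = (10.63% − 5.68%) / (1.64 − 0.74) = 4.95% / 0.90 = 5.5000%
R_f = E(R_Renshaw) − β_Renshaw·MRP = 5.68% − 0.74 × 5.5000% = 1.6100%
E(R_m) = R_f + MRP = 1.6100% + 5.5000% = 7.11%

7.11%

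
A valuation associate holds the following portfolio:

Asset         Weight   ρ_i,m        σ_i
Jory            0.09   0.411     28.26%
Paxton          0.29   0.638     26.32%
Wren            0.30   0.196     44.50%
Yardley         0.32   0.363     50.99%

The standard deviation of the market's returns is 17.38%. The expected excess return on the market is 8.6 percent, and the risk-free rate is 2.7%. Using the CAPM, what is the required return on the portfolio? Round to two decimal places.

9.85%

β_Jory = 0.411 × 28.26% / 17.38% = 0.6683
β_Paxton = 0.638 × 26.32% / 17.38% = 0.9662
β_Wren = 0.196 × 44.50% / 17.38% = 0.5018
β_Yardley = 0.363 × 50.99% / 17.38% = 1.0650
β_P = Σ w_i β_i = 0.09×0.6683 + 0.29×0.9662 + 0.30×0.5018 + 0.32×1.0650 = 0.8317
E(R_P) = R_f + β_P × MRP = 2.7% + 0.8317 × 8.6% = 9.85%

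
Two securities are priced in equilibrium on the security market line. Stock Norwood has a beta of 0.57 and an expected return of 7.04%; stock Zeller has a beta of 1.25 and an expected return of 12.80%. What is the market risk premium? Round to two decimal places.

8.47%

Both satisfy E(R) = R_f + β·MRP, so the slope of the SML is
MRP = (12.80% − 7.04%) / (1.25 − 0.57) = 5.76% / 0.68 = 8.4706%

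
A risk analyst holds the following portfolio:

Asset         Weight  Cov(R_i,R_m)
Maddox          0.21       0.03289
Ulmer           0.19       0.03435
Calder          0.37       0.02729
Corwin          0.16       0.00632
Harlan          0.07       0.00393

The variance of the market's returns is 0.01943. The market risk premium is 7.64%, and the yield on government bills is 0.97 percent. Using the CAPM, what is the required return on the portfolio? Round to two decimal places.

β_Maddox = 0.03289 / 0.01943 = 1.6927
β_Ulmer = 0.03435 / 0.01943 = 1.7679
β_Calder = 0.02729 / 0.01943 = 1.4045
β_Corwin = 0.00632 / 0.01943 = 0.3253
β_Harlan = 0.00393 / 0.01943 = 0.2023
β_P = Σ w_i β_i = 0.21×1.6927 + 0.19×1.7679 + 0.37×1.4045 + 0.16×0.3253 + 0.07×0.2023 = 1.2772
E(R_P) = R_f + β_P × MRP = 0.97% + 1.2772 × 7.64% = 10.73%

10.73%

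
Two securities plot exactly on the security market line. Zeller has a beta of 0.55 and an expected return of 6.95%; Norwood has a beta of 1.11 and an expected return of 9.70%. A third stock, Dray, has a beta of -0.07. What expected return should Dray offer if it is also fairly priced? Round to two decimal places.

3.91%

MRP (SML slope) = (9.70% − 6.95%) / (1.11 − 0.55) = 2.75% / 0.56 = 4.9107%
R_f (intercept) = 6.95% − 0.55 × 4.9107% = 4.2491%
E(R_Dray) = R_f + β × MRP = 4.2491% + -0.07 × 4.9107% = 3.91%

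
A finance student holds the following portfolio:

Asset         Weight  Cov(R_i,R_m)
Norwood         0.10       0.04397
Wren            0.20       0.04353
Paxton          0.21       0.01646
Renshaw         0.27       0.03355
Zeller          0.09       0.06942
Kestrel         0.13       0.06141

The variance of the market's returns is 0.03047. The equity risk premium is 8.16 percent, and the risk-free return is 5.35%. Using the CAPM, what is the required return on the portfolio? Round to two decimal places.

16.02%

β_Norwood = 0.04397 / 0.03047 = 1.4431
β_Wren = 0.04353 / 0.03047 = 1.4286
β_Paxton = 0.01646 / 0.03047 = 0.5402
β_Renshaw = 0.03355 / 0.03047 = 1.1011
β_Zeller = 0.06942 / 0.03047 = 2.2783
β_Kestrel = 0.06141 / 0.03047 = 2.0154
β_P = Σ w_i β_i = 0.10×1.4431 + 0.20×1.4286 + 0.21×0.5402 + 0.27×1.1011 + 0.09×2.2783 + 0.13×2.0154 = 1.3078
E(R_P) = R_f + β_P × MRP = 5.35% + 1.3078 × 8.16% = 16.02%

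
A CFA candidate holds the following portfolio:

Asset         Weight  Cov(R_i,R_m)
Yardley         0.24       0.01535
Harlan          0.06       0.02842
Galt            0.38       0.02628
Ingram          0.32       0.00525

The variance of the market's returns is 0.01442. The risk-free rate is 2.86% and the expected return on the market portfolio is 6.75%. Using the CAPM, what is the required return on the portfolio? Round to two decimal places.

7.46%

β_Yardley = 0.01535 / 0.01442 = 1.0645
β_Harlan = 0.02842 / 0.01442 = 1.9709
β_Galt = 0.02628 / 0.01442 = 1.8225
β_Ingram = 0.00525 / 0.01442 = 0.3641
β_P = Σ w_i β_i = 0.24×1.0645 + 0.06×1.9709 + 0.38×1.8225 + 0.32×0.3641 = 1.1828
MRP = 6.75% − 2.86% = 3.89%
E(R_P) = R_f + β_P × MRP = 2.86% + 1.1828 × 3.89% = 7.46%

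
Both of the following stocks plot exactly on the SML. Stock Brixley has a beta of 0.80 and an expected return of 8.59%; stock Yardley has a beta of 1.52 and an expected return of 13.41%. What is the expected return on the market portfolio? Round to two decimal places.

Both satisfy E(R) = R_f + β·MRP, so the slope of the SML is
MRP = (13.41% − 8.59%) / (1.52 − 0.80) = 4.82% / 0.72 = 6.6944%
R_f = E(R_Brixley) − β_Brixley·MRP = 8.59% − 0.80 × 6.6944% = 3.2345%
E(R_m) = R_f + MRP = 3.2345% + 6.6944% = 9.93%

9.93%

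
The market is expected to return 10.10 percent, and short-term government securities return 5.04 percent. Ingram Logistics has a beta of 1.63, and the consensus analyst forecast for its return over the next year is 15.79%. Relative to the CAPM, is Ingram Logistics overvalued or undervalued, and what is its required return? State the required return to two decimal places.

MRP = 10.10% − 5.04% = 5.06%
Required return = R_f + β·MRP = 5.04% + 1.63 × 5.06% = 13.29%
Forecast 15.79% > required 13.29% → the stock plots above the SML → undervalued.

Undervalued; required return 13.29%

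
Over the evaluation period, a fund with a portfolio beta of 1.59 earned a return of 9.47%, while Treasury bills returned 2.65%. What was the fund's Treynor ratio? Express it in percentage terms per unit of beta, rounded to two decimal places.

Treynor = (R_P − R_f) / β_P = (9.47% − 2.65%) / 1.5900 = 6.82% / 1.5900 = 4.29%

4.29%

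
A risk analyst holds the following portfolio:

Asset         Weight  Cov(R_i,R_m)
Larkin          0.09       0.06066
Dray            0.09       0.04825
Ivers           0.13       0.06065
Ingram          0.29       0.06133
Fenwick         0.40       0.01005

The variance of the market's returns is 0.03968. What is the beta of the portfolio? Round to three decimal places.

0.995

β_Larkin = 0.06066 / 0.03968 = 1.5287
β_Dray = 0.04825 / 0.03968 = 1.2160
β_Ivers = 0.06065 / 0.03968 = 1.5285
β_Ingram = 0.06133 / 0.03968 = 1.5456
β_Fenwick = 0.01005 / 0.03968 = 0.2533
β_P = Σ w_i β_i = 0.09×1.5287 + 0.09×1.2160 + 0.13×1.5285 + 0.29×1.5456 + 0.40×0.2533 = 0.9953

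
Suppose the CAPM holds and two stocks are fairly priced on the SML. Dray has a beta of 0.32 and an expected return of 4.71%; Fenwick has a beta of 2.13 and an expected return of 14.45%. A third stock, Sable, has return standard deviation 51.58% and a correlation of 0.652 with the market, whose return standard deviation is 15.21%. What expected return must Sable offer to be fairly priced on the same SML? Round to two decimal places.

14.89%

MRP = (14.45% − 4.71%) / (2.13 − 0.32) = 5.3812%
R_f = 4.71% − 0.32 × 5.3812% = 2.9880%
β_Sable = ρ·σ_i/σ_m = 0.652 × 51.58 / 15.21 = 2.2111
E(R_Sable) = R_f + β × MRP = 2.9880% + 2.2111 × 5.3812% = 14.89%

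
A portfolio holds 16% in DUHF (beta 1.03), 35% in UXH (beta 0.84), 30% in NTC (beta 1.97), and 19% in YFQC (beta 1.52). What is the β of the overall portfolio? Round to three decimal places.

1.339

β_P = Σ w_i β_i = 0.16×1.03 + 0.35×0.84 + 0.30×1.97 + 0.19×1.52 = 1.3386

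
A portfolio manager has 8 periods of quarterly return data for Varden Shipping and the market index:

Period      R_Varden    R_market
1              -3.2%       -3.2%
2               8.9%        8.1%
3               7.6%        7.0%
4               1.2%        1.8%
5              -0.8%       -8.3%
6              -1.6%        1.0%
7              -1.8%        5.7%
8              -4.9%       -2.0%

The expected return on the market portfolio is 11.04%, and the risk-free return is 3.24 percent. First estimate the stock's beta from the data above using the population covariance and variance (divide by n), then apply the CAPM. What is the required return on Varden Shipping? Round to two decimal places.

8.01%

Mean R_i = (-3.2 + 8.9 + 7.6 + 1.2 − 0.8 − 1.6 − 1.8 − 4.9) / 8 = 0.6750%
Mean R_m = (-3.2 + 8.1 + 7.0 + 1.8 − 8.3 + 1.0 + 5.7 − 2.0) / 8 = 1.2625%
Σ(R_i − R̄_i)(R_m − R̄_m) = 135.4525  ⇒  Cov = 135.4525 / 8 = 16.9316
Σ(R_m − R̄_m)² = 221.7188  ⇒  Var(R_m) = 221.7188 / 8 = 27.7149
β = Cov / Var(R_m) = 16.9316 / 27.7149 = 0.6109
MRP = 11.04% − 3.24% = 7.80%
E(R) = R_f + β × MRP = 3.24% + 0.6109 × 7.80% = 8.01%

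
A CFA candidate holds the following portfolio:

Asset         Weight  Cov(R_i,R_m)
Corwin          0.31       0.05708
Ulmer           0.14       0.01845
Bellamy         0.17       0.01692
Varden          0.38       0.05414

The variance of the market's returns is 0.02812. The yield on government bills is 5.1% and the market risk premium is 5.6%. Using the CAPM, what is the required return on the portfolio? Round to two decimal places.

β_Corwin = 0.05708 / 0.02812 = 2.0299
β_Ulmer = 0.01845 / 0.02812 = 0.6561
β_Bellamy = 0.01692 / 0.02812 = 0.6017
β_Varden = 0.05414 / 0.02812 = 1.9253
β_P = Σ w_i β_i = 0.31×2.0299 + 0.14×0.6561 + 0.17×0.6017 + 0.38×1.9253 = 1.5550
E(R_P) = R_f + β_P × MRP = 5.1% + 1.5550 × 5.6% = 13.81%

13.81%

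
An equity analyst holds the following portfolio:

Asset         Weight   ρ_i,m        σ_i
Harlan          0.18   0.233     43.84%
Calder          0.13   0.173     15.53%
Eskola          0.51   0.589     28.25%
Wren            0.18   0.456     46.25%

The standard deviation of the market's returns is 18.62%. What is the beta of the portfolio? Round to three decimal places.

β_Harlan = 0.233 × 43.84% / 18.62% = 0.5486
β_Calder = 0.173 × 15.53% / 18.62% = 0.1443
β_Eskola = 0.589 × 28.25% / 18.62% = 0.8936
β_Wren = 0.456 × 46.25% / 18.62% = 1.1327
β_P = Σ w_i β_i = 0.18×0.5486 + 0.13×0.1443 + 0.51×0.8936 + 0.18×1.1327 = 0.7771

0.777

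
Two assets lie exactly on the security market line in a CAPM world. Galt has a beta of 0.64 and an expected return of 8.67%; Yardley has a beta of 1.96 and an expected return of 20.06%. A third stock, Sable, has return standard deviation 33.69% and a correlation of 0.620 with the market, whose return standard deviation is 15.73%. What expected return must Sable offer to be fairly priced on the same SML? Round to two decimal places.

MRP = (20.06% − 8.67%) / (1.96 − 0.64) = 8.6288%
R_f = 8.67% − 0.64 × 8.6288% = 3.1476%
β_Sable = ρ·σ_i/σ_m = 0.620 × 33.69 / 15.73 = 1.3279
E(R_Sable) = R_f + β × MRP = 3.1476% + 1.3279 × 8.6288% = 14.61%

14.61%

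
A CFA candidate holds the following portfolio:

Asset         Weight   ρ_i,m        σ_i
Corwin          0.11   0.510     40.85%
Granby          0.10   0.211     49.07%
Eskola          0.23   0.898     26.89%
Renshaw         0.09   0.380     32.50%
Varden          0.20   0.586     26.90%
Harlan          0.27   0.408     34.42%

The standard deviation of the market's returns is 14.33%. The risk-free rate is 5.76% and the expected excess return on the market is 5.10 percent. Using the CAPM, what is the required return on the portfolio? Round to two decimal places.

11.79%

β_Corwin = 0.510 × 40.85% / 14.33% = 1.4538
β_Granby = 0.211 × 49.07% / 14.33% = 0.7225
β_Eskola = 0.898 × 26.89% / 14.33% = 1.6851
β_Renshaw = 0.380 × 32.50% / 14.33% = 0.8618
β_Varden = 0.586 × 26.90% / 14.33% = 1.1000
β_Harlan = 0.408 × 34.42% / 14.33% = 0.9800
β_P = Σ w_i β_i = 0.11×1.4538 + 0.10×0.7225 + 0.23×1.6851 + 0.09×0.8618 + 0.20×1.1000 + 0.27×0.9800 = 1.1819
E(R_P) = R_f + β_P × MRP = 5.76% + 1.1819 × 5.10% = 11.79%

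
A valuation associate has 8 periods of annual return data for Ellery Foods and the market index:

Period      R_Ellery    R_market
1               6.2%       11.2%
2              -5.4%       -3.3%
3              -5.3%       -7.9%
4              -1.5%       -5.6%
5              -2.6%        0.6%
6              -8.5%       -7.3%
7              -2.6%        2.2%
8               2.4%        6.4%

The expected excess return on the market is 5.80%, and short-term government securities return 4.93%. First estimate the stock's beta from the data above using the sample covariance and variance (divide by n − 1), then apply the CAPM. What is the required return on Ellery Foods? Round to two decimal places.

8.46%

Mean R_i = (6.2 − 5.4 − 5.3 − 1.5 − 2.6 − 8.5 − 2.6 + 2.4) / 8 = -2.1625%
Mean R_m = (11.2 − 3.3 − 7.9 − 5.6 + 0.6 − 7.3 + 2.2 + 6.4) / 8 = -0.4625%
Σ(R_i − R̄_i)(R_m − R̄_m) = 199.6588  ⇒  Cov = 199.6588 / 7 = 28.5227
Σ(R_m − R̄_m)² = 327.8388  ⇒  Var(R_m) = 327.8388 / 7 = 46.8341
β = Cov / Var(R_m) = 28.5227 / 46.8341 = 0.6090
E(R) = R_f + β × MRP = 4.93% + 0.6090 × 5.80% = 8.46%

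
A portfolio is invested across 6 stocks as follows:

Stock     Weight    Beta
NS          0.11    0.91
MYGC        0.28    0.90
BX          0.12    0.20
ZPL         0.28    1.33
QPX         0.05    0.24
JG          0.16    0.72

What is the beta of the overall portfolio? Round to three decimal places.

β_P = Σ w_i β_i = 0.11×0.91 + 0.28×0.90 + 0.12×0.20 + 0.28×1.33 + 0.05×0.24 + 0.16×0.72 = 0.8757

0.876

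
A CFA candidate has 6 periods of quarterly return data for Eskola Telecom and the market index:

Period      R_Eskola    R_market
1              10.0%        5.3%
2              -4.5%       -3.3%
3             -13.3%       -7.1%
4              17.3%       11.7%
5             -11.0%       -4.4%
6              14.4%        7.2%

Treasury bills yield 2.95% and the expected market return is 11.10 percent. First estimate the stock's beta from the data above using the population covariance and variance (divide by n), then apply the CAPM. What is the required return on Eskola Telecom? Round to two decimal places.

Mean R_i = (10.0 − 4.5 − 13.3 + 17.3 − 11.0 + 14.4) / 6 = 2.1500%
Mean R_m = (5.3 − 3.3 − 7.1 + 11.7 − 4.4 + 7.2) / 6 = 1.5667%
Σ(R_i − R̄_i)(R_m − R̄_m) = 496.5600  ⇒  Cov = 496.5600 / 6 = 82.7600
Σ(R_m − R̄_m)² = 282.7533  ⇒  Var(R_m) = 282.7533 / 6 = 47.1256
β = Cov / Var(R_m) = 82.7600 / 47.1256 = 1.7562
MRP = 11.10% − 2.95% = 8.15%
E(R) = R_f + β × MRP = 2.95% + 1.7562 × 8.15% = 17.26%

17.26%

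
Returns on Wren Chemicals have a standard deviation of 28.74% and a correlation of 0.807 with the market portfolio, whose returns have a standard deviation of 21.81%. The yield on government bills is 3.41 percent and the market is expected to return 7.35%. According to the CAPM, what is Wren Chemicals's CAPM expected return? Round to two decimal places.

β = ρ × σ_i / σ_m = 0.807 × 28.74% / 21.81% = 1.0634
MRP = 7.35% − 3.41% = 3.94%
E(R) = 3.41% + 1.0634 × 3.94% = 7.60%

7.60%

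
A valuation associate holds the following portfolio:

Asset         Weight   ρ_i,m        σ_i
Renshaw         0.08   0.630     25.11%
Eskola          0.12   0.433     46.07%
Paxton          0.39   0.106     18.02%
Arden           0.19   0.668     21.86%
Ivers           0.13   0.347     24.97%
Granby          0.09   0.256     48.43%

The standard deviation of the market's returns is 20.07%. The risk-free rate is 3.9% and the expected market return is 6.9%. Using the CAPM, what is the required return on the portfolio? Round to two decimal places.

β_Renshaw = 0.630 × 25.11% / 20.07% = 0.7882
β_Eskola = 0.433 × 46.07% / 20.07% = 0.9939
β_Paxton = 0.106 × 18.02% / 20.07% = 0.0952
β_Arden = 0.668 × 21.86% / 20.07% = 0.7276
β_Ivers = 0.347 × 24.97% / 20.07% = 0.4317
β_Granby = 0.256 × 48.43% / 20.07% = 0.6177
β_P = Σ w_i β_i = 0.08×0.7882 + 0.12×0.9939 + 0.39×0.0952 + 0.19×0.7276 + 0.13×0.4317 + 0.09×0.6177 = 0.4694
MRP = 6.9% − 3.9% = 3.00%
E(R_P) = R_f + β_P × MRP = 3.9% + 0.4694 × 3.0% = 5.31%

5.31%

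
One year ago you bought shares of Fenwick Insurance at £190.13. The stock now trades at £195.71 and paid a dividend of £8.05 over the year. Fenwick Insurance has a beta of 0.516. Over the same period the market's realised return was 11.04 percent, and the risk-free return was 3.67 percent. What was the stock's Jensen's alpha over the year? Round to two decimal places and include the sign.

Realised HPR = (P1 + D1 − P0) / P0 = (195.71 + 8.05 − 190.13) / 190.13 = 13.63 / 190.13 = 7.1688%
MRP = 11.04% − 3.67% = 7.37%
CAPM required = R_f + β·MRP = 3.67% + 0.516 × 7.37% = 7.47292%
α = realised − required = 7.1688% − 7.47292% = -0.30%

-0.30%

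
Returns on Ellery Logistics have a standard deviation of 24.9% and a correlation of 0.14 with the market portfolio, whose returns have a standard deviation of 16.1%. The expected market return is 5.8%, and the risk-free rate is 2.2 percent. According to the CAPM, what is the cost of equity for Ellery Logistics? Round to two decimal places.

β = ρ × σ_i / σ_m = 0.14 × 24.9% / 16.1% = 0.2165
MRP = 5.8% − 2.2% = 3.60%
E(R) = 2.2% + 0.2165 × 3.6% = 2.98%

2.98%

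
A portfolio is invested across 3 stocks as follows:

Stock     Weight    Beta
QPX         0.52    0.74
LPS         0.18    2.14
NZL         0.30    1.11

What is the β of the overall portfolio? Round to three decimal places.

1.103

β_P = Σ w_i β_i = 0.52×0.74 + 0.18×2.14 + 0.30×1.11 = 1.1030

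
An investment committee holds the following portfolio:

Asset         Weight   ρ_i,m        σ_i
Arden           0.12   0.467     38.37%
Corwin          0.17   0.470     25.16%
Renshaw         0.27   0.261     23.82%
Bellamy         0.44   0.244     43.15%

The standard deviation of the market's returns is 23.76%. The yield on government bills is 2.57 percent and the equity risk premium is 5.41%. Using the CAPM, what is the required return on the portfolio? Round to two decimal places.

4.95%

β_Arden = 0.467 × 38.37% / 23.76% = 0.7542
β_Corwin = 0.470 × 25.16% / 23.76% = 0.4977
β_Renshaw = 0.261 × 23.82% / 23.76% = 0.2617
β_Bellamy = 0.244 × 43.15% / 23.76% = 0.4431
β_P = Σ w_i β_i = 0.12×0.7542 + 0.17×0.4977 + 0.27×0.2617 + 0.44×0.4431 = 0.4407
E(R_P) = R_f + β_P × MRP = 2.57% + 0.4407 × 5.41% = 4.95%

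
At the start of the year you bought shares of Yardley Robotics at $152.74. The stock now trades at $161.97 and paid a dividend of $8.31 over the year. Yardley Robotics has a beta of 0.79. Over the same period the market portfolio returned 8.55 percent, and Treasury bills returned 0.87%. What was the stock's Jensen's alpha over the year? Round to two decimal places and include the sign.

Realised HPR = (P1 + D1 − P0) / P0 = (161.97 + 8.31 − 152.74) / 152.74 = 17.54 / 152.74 = 11.4836%
MRP = 8.55% − 0.87% = 7.68%
CAPM required = R_f + β·MRP = 0.87% + 0.79 × 7.68% = 6.9372%
α = realised − required = 11.4836% − 6.9372% = +4.55%

+4.55%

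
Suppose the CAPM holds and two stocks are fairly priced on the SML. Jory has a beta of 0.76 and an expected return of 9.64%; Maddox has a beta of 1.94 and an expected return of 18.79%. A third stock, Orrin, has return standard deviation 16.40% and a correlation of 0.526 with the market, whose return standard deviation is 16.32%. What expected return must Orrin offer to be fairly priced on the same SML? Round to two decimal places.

7.85%

MRP = (18.79% − 9.64%) / (1.94 − 0.76) = 7.7542%
R_f = 9.64% − 0.76 × 7.7542% = 3.7468%
β_Orrin = ρ·σ_i/σ_m = 0.526 × 16.40 / 16.32 = 0.5286
E(R_Orrin) = R_f + β × MRP = 3.7468% + 0.5286 × 7.7542% = 7.85%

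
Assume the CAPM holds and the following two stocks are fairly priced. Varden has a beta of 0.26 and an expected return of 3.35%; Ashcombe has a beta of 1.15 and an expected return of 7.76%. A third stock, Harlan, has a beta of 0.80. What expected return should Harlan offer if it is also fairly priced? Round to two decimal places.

6.03%

MRP (SML slope) = (7.76% − 3.35%) / (1.15 − 0.26) = 4.41% / 0.89 = 4.9551%
R_f (intercept) = 3.35% − 0.26 × 4.9551% = 2.0617%
E(R_Harlan) = R_f + β × MRP = 2.0617% + 0.80 × 4.9551% = 6.03%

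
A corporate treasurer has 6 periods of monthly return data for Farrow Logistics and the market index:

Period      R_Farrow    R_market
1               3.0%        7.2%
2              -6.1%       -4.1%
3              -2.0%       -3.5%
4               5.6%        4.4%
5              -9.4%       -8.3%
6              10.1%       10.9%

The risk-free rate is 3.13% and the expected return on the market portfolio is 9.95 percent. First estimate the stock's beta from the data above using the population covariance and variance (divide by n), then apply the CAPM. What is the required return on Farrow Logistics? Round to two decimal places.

9.57%

Mean R_i = (3.0 − 6.1 − 2.0 + 5.6 − 9.4 + 10.1) / 6 = 0.2000%
Mean R_m = (7.2 − 4.1 − 3.5 + 4.4 − 8.3 + 10.9) / 6 = 1.1000%
Σ(R_i − R̄_i)(R_m − R̄_m) = 265.0400  ⇒  Cov = 265.0400 / 6 = 44.1733
Σ(R_m − R̄_m)² = 280.7000  ⇒  Var(R_m) = 280.7000 / 6 = 46.7833
β = Cov / Var(R_m) = 44.1733 / 46.7833 = 0.9442
MRP = 9.95% − 3.13% = 6.82%
E(R) = R_f + β × MRP = 3.13% + 0.9442 × 6.82% = 9.57%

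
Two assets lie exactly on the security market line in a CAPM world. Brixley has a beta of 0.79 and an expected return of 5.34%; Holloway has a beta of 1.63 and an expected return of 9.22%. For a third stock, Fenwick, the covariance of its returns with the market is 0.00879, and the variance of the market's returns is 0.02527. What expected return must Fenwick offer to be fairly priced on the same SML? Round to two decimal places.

MRP = (9.22% − 5.34%) / (1.63 − 0.79) = 4.6190%
R_f = 5.34% − 0.79 × 4.6190% = 1.6910%
β_Fenwick = Cov / Var(R_m) = 0.00879 / 0.02527 = 0.3478
E(R_Fenwick) = R_f + β × MRP = 1.6910% + 0.3478 × 4.6190% = 3.30%

3.30%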